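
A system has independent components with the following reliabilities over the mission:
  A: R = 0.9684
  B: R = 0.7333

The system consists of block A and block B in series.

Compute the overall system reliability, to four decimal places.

Series (A and B): 0.968400 × 0.733300 = 0.7101

0.7101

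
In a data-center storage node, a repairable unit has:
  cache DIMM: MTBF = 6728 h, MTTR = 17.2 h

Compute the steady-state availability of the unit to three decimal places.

A(cache DIMM) = MTBF/(MTBF+MTTR) = 6728/(6728+17.2) = 0.997

0.997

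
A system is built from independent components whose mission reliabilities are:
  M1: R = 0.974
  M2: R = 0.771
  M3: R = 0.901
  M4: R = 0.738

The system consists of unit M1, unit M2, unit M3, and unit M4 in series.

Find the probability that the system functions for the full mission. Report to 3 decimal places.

0.499

Series (M1, M2, M3, and M4): 0.97400 × 0.77100 × 0.90100 × 0.73800 = 0.499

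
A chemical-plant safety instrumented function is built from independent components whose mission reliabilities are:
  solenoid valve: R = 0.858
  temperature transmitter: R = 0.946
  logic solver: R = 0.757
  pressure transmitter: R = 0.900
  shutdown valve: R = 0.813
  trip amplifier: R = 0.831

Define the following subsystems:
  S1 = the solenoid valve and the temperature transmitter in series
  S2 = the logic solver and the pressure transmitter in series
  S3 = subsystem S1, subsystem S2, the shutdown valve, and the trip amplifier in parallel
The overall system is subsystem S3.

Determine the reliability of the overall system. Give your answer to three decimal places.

Series (solenoid valve and temperature transmitter): 0.85800 × 0.94600 = 0.81167
Series (logic solver and pressure transmitter): 0.75700 × 0.90000 = 0.68130
Parallel ([0.81167], [0.68130], shutdown valve, and trip amplifier): 1 − (1 − 0.81167)(1 − 0.68130)(1 − 0.81300)(1 − 0.83100) = 0.998

0.998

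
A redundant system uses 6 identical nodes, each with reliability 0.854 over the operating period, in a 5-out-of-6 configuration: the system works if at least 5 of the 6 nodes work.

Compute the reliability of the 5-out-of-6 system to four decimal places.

R = Σ_{i=5}^{6} C(6,i) p^i (1−p)^{6−i} with p = 0.854
C(6,5)·0.854^5·0.146^1 = 0.397918
C(6,6)·0.854^6·0.146^0 = 0.387925
Sum = 0.7858

0.7858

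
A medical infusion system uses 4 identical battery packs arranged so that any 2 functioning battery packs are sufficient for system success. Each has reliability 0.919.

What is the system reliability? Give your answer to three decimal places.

R = Σ_{i=2}^{4} C(4,i) p^i (1−p)^{4−i} with p = 0.919
C(4,2)·0.919^2·0.081^2 = 0.03325
C(4,3)·0.919^3·0.081^1 = 0.25147
C(4,4)·0.919^4·0.081^0 = 0.71328
Sum = 0.998

0.998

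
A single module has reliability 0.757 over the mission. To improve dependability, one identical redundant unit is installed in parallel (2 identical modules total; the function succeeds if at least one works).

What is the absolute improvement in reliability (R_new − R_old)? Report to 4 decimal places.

R_before = 0.757
R_after = 1 − (1 − 0.757)^2 = 0.9410
ΔR = 0.9410 − 0.757 = 0.1840

0.1840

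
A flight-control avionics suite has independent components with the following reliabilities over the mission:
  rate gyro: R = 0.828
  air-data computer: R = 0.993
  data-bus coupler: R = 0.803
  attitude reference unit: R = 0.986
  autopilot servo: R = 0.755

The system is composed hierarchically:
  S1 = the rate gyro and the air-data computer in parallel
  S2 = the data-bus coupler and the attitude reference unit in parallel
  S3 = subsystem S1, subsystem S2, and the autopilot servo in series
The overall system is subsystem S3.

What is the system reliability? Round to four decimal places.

0.7520

Parallel (rate gyro and air-data computer): 1 − (1 − 0.828000)(1 − 0.993000) = 0.998796
Parallel (data-bus coupler and attitude reference unit): 1 − (1 − 0.803000)(1 − 0.986000) = 0.997242
Series ([0.998796], [0.997242], and autopilot servo): 0.998796 × 0.997242 × 0.755000 = 0.7520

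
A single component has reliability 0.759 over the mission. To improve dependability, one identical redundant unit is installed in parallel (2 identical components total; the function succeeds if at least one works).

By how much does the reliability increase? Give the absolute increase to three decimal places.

R_before = 0.759
R_after = 1 − (1 − 0.759)^2 = 0.942
ΔR = 0.942 − 0.759 = 0.183

0.183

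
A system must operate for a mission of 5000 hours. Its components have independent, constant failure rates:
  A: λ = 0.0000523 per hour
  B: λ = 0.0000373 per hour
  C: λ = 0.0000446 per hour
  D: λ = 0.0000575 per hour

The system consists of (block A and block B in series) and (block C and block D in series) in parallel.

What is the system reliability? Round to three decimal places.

0.856

R(A) = exp(−0.0000523 × 5000) = 0.76990
R(B) = exp(−0.0000373 × 5000) = 0.82986
R(C) = exp(−0.0000446 × 5000) = 0.80011
R(D) = exp(−0.0000575 × 5000) = 0.75014
Series (A and B): 0.76990 × 0.82986 = 0.63891
Series (C and D): 0.80011 × 0.75014 = 0.60019
Parallel ([0.63891] and [0.60019]): 1 − (1 − 0.63891)(1 − 0.60019) = 0.856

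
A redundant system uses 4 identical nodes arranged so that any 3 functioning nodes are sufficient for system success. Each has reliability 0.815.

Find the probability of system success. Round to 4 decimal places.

0.8418

R = Σ_{i=3}^{4} C(4,i) p^i (1−p)^{4−i} with p = 0.815
C(4,3)·0.815^3·0.185^1 = 0.400594
C(4,4)·0.815^4·0.185^0 = 0.441195
Sum = 0.8418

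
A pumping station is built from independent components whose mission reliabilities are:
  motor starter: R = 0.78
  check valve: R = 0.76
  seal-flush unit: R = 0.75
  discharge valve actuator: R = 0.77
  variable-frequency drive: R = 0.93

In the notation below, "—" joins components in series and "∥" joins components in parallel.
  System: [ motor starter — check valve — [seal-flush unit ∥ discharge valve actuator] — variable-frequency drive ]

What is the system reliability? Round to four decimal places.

Parallel (seal-flush unit and discharge valve actuator): 1 − (1 − 0.750000)(1 − 0.770000) = 0.942500
Series (motor starter, check valve, [0.942500], and variable-frequency drive): 0.780000 × 0.760000 × 0.942500 × 0.930000 = 0.5196

0.5196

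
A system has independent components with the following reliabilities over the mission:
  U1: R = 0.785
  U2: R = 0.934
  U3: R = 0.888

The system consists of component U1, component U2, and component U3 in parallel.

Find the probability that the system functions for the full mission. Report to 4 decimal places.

Parallel (U1, U2, and U3): 1 − (1 − 0.785000)(1 − 0.934000)(1 − 0.888000) = 0.9984

0.9984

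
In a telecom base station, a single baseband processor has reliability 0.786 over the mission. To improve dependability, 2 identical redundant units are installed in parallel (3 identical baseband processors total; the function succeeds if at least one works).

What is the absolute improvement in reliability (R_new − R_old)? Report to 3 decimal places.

0.204

R_before = 0.786
R_after = 1 − (1 − 0.786)^3 = 0.990
ΔR = 0.990 − 0.786 = 0.204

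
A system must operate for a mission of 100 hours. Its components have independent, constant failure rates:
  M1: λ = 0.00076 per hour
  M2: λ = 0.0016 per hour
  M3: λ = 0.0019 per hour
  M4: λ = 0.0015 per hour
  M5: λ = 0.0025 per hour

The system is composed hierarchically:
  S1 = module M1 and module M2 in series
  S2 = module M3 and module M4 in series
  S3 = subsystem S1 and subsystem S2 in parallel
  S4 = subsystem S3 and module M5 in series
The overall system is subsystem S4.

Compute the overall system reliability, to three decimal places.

0.732

R(M1) = exp(−0.00076 × 100) = 0.92682
R(M2) = exp(−0.0016 × 100) = 0.85214
R(M3) = exp(−0.0019 × 100) = 0.82696
R(M4) = exp(−0.0015 × 100) = 0.86071
R(M5) = exp(−0.0025 × 100) = 0.77880
Series (M1 and M2): 0.92682 × 0.85214 = 0.78978
Series (M3 and M4): 0.82696 × 0.86071 = 0.71177
Parallel ([0.78978] and [0.71177]): 1 − (1 − 0.78978)(1 − 0.71177) = 0.93941
Series ([0.93941] and M5): 0.93941 × 0.77880 = 0.732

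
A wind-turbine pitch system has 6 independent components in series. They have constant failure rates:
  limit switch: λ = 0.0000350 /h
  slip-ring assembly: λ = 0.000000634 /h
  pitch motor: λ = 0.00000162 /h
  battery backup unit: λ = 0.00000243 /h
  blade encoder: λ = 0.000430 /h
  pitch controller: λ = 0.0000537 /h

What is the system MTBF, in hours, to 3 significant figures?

Series of exponential components: λ_sys = Σ λ_i
λ_sys = 0.0000350 + 0.000000634 + 0.00000162 + 0.00000243 + 0.000430 + 0.0000537 = 5.2338e-04 /h
MTBF = 1 / λ_sys = 1910 h

1910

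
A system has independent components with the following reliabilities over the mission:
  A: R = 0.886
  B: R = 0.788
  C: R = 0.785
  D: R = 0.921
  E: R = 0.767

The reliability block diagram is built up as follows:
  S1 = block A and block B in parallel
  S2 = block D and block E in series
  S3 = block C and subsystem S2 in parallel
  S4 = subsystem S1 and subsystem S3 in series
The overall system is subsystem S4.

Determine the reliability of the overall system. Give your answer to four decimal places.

0.9142

Parallel (A and B): 1 − (1 − 0.886000)(1 − 0.788000) = 0.975832
Series (D and E): 0.921000 × 0.767000 = 0.706407
Parallel (C and [0.706407]): 1 − (1 − 0.785000)(1 − 0.706407) = 0.936878
Series ([0.975832] and [0.936878]): 0.975832 × 0.936878 = 0.9142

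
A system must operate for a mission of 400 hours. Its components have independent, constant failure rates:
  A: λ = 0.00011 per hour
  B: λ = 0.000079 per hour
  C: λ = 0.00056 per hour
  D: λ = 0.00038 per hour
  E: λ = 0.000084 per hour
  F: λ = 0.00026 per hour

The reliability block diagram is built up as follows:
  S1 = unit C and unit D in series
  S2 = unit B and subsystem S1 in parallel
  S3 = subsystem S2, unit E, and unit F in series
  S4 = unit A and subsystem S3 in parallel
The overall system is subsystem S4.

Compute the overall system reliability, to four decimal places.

R(A) = exp(−0.00011 × 400) = 0.956954
R(B) = exp(−0.000079 × 400) = 0.968894
R(C) = exp(−0.00056 × 400) = 0.799315
R(D) = exp(−0.00038 × 400) = 0.858988
R(E) = exp(−0.000084 × 400) = 0.966958
R(F) = exp(−0.00026 × 400) = 0.901225
Series (C and D): 0.799315 × 0.858988 = 0.686602
Parallel (B and [0.686602]): 1 − (1 − 0.968894)(1 − 0.686602) = 0.990251
Series ([0.990251], E, and F): 0.990251 × 0.966958 × 0.901225 = 0.862951
Parallel (A and [0.862951]): 1 − (1 − 0.956954)(1 − 0.862951) = 0.9941

0.9941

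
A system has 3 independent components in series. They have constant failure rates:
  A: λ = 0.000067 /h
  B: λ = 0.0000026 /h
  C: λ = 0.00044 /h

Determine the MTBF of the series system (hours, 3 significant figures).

Series of exponential components: λ_sys = Σ λ_i
λ_sys = 0.000067 + 0.0000026 + 0.00044 = 5.0960e-04 /h
MTBF = 1 / λ_sys = 1960 h

1960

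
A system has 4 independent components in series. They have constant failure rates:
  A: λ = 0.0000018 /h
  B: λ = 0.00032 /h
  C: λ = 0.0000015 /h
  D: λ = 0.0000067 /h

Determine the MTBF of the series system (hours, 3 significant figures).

3030

Series of exponential components: λ_sys = Σ λ_i
λ_sys = 0.0000018 + 0.00032 + 0.0000015 + 0.0000067 = 3.3000e-04 /h
MTBF = 1 / λ_sys = 3030 h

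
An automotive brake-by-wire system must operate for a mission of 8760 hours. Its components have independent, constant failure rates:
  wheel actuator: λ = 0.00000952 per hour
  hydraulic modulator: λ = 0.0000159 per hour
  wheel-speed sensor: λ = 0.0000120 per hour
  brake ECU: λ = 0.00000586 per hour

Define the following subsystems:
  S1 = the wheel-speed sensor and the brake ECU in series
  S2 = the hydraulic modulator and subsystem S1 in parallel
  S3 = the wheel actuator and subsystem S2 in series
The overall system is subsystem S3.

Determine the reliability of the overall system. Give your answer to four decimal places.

R(wheel actuator) = exp(−0.00000952 × 8760) = 0.919987
R(hydraulic modulator) = exp(−0.0000159 × 8760) = 0.869981
R(wheel-speed sensor) = exp(−0.0000120 × 8760) = 0.900216
R(brake ECU) = exp(−0.00000586 × 8760) = 0.949962
Series (wheel-speed sensor and brake ECU): 0.900216 × 0.949962 = 0.855171
Parallel (hydraulic modulator and [0.855171]): 1 − (1 − 0.869981)(1 − 0.855171) = 0.981169
Series (wheel actuator and [0.981169]): 0.919987 × 0.981169 = 0.9027

0.9027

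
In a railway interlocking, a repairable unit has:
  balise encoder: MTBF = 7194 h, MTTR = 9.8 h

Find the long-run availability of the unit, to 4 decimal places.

0.9986

A(balise encoder) = MTBF/(MTBF+MTTR) = 7194/(7194+9.8) = 0.9986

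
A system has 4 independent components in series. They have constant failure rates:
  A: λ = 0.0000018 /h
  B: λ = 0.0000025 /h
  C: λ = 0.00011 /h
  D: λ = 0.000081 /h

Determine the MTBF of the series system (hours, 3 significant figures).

Series of exponential components: λ_sys = Σ λ_i
λ_sys = 0.0000018 + 0.0000025 + 0.00011 + 0.000081 = 1.9530e-04 /h
MTBF = 1 / λ_sys = 5120 h

5120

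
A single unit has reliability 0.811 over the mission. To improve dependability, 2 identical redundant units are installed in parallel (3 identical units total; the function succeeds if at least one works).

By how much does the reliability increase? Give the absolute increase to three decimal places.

0.182

R_before = 0.811
R_after = 1 − (1 − 0.811)^3 = 0.993
ΔR = 0.993 − 0.811 = 0.182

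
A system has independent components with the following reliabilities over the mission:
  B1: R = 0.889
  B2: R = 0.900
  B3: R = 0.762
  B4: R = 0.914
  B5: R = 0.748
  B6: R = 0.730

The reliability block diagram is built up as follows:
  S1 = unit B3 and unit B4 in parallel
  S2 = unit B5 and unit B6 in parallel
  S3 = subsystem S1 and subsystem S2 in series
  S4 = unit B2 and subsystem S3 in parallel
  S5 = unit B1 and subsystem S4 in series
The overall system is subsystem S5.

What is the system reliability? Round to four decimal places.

0.8813

Parallel (B3 and B4): 1 − (1 − 0.762000)(1 − 0.914000) = 0.979532
Parallel (B5 and B6): 1 − (1 − 0.748000)(1 − 0.730000) = 0.931960
Series ([0.979532] and [0.931960]): 0.979532 × 0.931960 = 0.912885
Parallel (B2 and [0.912885]): 1 − (1 − 0.900000)(1 − 0.912885) = 0.991289
Series (B1 and [0.991289]): 0.889000 × 0.991289 = 0.8813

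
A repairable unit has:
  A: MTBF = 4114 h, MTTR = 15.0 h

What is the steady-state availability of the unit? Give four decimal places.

A(A) = MTBF/(MTBF+MTTR) = 4114/(4114+15.0) = 0.9964

0.9964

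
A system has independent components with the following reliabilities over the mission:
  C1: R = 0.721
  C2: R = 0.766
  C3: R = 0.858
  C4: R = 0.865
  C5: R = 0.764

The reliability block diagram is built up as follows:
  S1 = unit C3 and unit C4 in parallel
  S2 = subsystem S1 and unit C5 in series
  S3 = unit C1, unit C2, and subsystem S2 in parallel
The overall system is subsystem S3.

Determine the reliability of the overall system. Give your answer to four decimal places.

Parallel (C3 and C4): 1 − (1 − 0.858000)(1 − 0.865000) = 0.980830
Series ([0.980830] and C5): 0.980830 × 0.764000 = 0.749354
Parallel (C1, C2, and [0.749354]): 1 − (1 − 0.721000)(1 − 0.766000)(1 − 0.749354) = 0.9836

0.9836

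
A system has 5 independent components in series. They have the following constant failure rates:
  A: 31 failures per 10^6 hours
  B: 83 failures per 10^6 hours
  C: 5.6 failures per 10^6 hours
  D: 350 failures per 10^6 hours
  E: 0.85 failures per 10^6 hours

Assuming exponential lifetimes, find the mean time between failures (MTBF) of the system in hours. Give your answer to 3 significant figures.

Series of exponential components: λ_sys = Σ λ_i
λ_sys = 0.000031 + 0.000083 + 0.0000056 + 0.00035 + 0.00000085 = 4.7045e-04 /h
MTBF = 1 / λ_sys = 2130 h

2130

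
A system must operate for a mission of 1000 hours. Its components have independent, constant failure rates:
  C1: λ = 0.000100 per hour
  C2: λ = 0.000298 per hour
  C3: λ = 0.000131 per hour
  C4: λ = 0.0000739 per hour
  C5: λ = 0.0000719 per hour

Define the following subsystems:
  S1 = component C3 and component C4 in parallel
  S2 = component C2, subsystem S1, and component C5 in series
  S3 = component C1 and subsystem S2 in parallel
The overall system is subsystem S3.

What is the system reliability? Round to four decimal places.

R(C1) = exp(−0.000100 × 1000) = 0.904837
R(C2) = exp(−0.000298 × 1000) = 0.742301
R(C3) = exp(−0.000131 × 1000) = 0.877218
R(C4) = exp(−0.0000739 × 1000) = 0.928765
R(C5) = exp(−0.0000719 × 1000) = 0.930624
Parallel (C3 and C4): 1 − (1 − 0.877218)(1 − 0.928765) = 0.991254
Series (C2, [0.991254], and C5): 0.742301 × 0.991254 × 0.930624 = 0.684761
Parallel (C1 and [0.684761]): 1 − (1 − 0.904837)(1 − 0.684761) = 0.9700

0.9700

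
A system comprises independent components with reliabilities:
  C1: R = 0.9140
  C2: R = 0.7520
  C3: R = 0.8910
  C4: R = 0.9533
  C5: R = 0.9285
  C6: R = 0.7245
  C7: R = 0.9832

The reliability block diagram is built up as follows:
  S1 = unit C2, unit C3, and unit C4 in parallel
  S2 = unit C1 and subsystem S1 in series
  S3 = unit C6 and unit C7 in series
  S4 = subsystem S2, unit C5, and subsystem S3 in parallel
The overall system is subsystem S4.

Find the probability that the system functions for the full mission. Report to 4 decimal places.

Parallel (C2, C3, and C4): 1 − (1 − 0.752000)(1 − 0.891000)(1 − 0.953300) = 0.998738
Series (C1 and [0.998738]): 0.914000 × 0.998738 = 0.912847
Series (C6 and C7): 0.724500 × 0.983200 = 0.712328
Parallel ([0.912847], C5, and [0.712328]): 1 − (1 − 0.912847)(1 − 0.928500)(1 − 0.712328) = 0.9982

0.9982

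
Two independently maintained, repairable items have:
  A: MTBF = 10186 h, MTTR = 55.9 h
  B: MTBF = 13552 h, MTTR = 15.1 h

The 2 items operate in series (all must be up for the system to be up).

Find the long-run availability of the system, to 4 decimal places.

0.9934

A(A) = MTBF/(MTBF+MTTR) = 10186/(10186+55.9) = 0.994542
A(B) = MTBF/(MTBF+MTTR) = 13552/(13552+15.1) = 0.998887
Series availability: 0.994542 × 0.998887 = 0.9934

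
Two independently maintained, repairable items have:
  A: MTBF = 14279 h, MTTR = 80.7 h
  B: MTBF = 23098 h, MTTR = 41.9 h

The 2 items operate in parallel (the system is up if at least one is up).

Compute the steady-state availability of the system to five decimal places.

0.99999

A(A) = MTBF/(MTBF+MTTR) = 14279/(14279+80.7) = 0.994380
A(B) = MTBF/(MTBF+MTTR) = 23098/(23098+41.9) = 0.998189
Parallel availability: 1 − (1 − 0.994380)(1 − 0.998189) = 0.99999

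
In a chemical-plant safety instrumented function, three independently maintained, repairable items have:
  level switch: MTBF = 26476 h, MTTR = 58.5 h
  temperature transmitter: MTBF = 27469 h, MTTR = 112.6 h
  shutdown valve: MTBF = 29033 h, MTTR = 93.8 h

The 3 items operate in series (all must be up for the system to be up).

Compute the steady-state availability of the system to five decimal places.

0.99052

A(level switch) = MTBF/(MTBF+MTTR) = 26476/(26476+58.5) = 0.997795
A(temperature transmitter) = MTBF/(MTBF+MTTR) = 27469/(27469+112.6) = 0.995918
A(shutdown valve) = MTBF/(MTBF+MTTR) = 29033/(29033+93.8) = 0.996780
Series availability: 0.997795 × 0.995918 × 0.996780 = 0.99052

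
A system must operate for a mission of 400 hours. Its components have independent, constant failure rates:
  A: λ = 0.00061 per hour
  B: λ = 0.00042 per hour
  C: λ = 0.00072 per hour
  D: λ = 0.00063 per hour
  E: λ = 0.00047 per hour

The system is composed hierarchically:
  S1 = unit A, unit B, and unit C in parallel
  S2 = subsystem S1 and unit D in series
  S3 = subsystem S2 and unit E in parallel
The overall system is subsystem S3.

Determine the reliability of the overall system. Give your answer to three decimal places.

0.961

R(A) = exp(−0.00061 × 400) = 0.78349
R(B) = exp(−0.00042 × 400) = 0.84535
R(C) = exp(−0.00072 × 400) = 0.74976
R(D) = exp(−0.00063 × 400) = 0.77724
R(E) = exp(−0.00047 × 400) = 0.82861
Parallel (A, B, and C): 1 − (1 − 0.78349)(1 − 0.84535)(1 − 0.74976) = 0.99162
Series ([0.99162] and D): 0.99162 × 0.77724 = 0.77073
Parallel ([0.77073] and E): 1 − (1 − 0.77073)(1 − 0.82861) = 0.961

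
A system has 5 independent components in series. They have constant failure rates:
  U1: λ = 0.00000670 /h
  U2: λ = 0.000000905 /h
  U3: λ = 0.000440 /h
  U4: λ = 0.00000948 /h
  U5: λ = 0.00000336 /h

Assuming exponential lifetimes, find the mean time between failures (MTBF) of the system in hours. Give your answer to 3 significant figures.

2170

Series of exponential components: λ_sys = Σ λ_i
λ_sys = 0.00000670 + 0.000000905 + 0.000440 + 0.00000948 + 0.00000336 = 4.6045e-04 /h
MTBF = 1 / λ_sys = 2170 h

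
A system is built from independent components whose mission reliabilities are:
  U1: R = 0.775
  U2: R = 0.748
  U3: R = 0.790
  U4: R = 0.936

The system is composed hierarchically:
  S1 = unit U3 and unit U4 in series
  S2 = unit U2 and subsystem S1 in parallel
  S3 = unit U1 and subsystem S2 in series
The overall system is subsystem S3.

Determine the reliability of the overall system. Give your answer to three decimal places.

0.724

Series (U3 and U4): 0.79000 × 0.93600 = 0.73944
Parallel (U2 and [0.73944]): 1 − (1 − 0.74800)(1 − 0.73944) = 0.93434
Series (U1 and [0.93434]): 0.77500 × 0.93434 = 0.724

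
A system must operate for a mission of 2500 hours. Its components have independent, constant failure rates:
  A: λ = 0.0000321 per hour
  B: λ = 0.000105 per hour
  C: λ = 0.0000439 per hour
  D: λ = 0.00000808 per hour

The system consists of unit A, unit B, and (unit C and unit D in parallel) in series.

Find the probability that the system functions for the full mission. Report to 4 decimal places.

0.7083

R(A) = exp(−0.0000321 × 2500) = 0.922886
R(B) = exp(−0.000105 × 2500) = 0.769126
R(C) = exp(−0.0000439 × 2500) = 0.896058
R(D) = exp(−0.00000808 × 2500) = 0.980003
Parallel (C and D): 1 − (1 − 0.896058)(1 − 0.980003) = 0.997921
Series (A, B, and [0.997921]): 0.922886 × 0.769126 × 0.997921 = 0.7083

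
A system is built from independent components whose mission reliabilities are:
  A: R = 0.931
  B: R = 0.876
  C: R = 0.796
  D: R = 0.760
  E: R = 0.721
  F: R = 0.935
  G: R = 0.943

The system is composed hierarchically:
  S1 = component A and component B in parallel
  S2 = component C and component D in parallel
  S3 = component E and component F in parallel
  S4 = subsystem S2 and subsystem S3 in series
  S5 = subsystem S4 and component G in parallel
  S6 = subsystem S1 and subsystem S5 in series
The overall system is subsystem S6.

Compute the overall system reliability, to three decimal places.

0.988

Parallel (A and B): 1 − (1 − 0.93100)(1 − 0.87600) = 0.99144
Parallel (C and D): 1 − (1 − 0.79600)(1 − 0.76000) = 0.95104
Parallel (E and F): 1 − (1 − 0.72100)(1 − 0.93500) = 0.98187
Series ([0.95104] and [0.98187]): 0.95104 × 0.98187 = 0.93380
Parallel ([0.93380] and G): 1 − (1 − 0.93380)(1 − 0.94300) = 0.99623
Series ([0.99144] and [0.99623]): 0.99144 × 0.99623 = 0.988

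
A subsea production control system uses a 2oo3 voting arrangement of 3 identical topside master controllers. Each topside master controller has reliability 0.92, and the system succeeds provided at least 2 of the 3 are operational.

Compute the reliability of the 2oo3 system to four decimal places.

R = Σ_{i=2}^{3} C(3,i) p^i (1−p)^{3−i} with p = 0.92
C(3,2)·0.92^2·0.08^1 = 0.203136
C(3,3)·0.92^3·0.08^0 = 0.778688
Sum = 0.9818

0.9818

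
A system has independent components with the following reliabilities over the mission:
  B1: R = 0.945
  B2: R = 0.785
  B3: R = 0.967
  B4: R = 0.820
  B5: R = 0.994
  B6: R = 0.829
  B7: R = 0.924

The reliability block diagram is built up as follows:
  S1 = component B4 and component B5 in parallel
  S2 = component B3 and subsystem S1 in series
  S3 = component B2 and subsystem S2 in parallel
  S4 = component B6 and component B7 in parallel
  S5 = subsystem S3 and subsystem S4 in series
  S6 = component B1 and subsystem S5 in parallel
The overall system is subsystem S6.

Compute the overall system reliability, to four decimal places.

0.9989

Parallel (B4 and B5): 1 − (1 − 0.820000)(1 − 0.994000) = 0.998920
Series (B3 and [0.998920]): 0.967000 × 0.998920 = 0.965956
Parallel (B2 and [0.965956]): 1 − (1 − 0.785000)(1 − 0.965956) = 0.992681
Parallel (B6 and B7): 1 − (1 − 0.829000)(1 − 0.924000) = 0.987004
Series ([0.992681] and [0.987004]): 0.992681 × 0.987004 = 0.979780
Parallel (B1 and [0.979780]): 1 − (1 − 0.945000)(1 − 0.979780) = 0.9989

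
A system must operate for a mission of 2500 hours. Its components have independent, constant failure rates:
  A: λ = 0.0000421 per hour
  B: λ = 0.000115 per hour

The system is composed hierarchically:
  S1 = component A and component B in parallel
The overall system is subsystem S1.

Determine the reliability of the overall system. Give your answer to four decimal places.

0.9750

R(A) = exp(−0.0000421 × 2500) = 0.900099
R(B) = exp(−0.000115 × 2500) = 0.750137
Parallel (A and B): 1 − (1 − 0.900099)(1 − 0.750137) = 0.9750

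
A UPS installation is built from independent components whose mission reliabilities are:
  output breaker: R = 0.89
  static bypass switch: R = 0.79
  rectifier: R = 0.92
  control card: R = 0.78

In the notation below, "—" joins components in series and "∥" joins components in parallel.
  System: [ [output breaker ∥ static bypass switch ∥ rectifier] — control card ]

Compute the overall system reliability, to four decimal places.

Parallel (output breaker, static bypass switch, and rectifier): 1 − (1 − 0.890000)(1 − 0.790000)(1 − 0.920000) = 0.998152
Series ([0.998152] and control card): 0.998152 × 0.780000 = 0.7786

0.7786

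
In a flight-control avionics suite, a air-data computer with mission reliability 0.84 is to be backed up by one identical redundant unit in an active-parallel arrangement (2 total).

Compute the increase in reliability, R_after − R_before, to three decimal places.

R_before = 0.84
R_after = 1 − (1 − 0.84)^2 = 0.974
ΔR = 0.974 − 0.84 = 0.134

0.134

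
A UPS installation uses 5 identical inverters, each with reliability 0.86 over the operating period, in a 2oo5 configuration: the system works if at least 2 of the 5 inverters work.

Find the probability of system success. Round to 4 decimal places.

0.9983

R = Σ_{i=2}^{5} C(5,i) p^i (1−p)^{5−i} with p = 0.86
C(5,2)·0.86^2·0.14^3 = 0.020295
C(5,3)·0.86^3·0.14^2 = 0.124667
C(5,4)·0.86^4·0.14^1 = 0.382906
C(5,5)·0.86^5·0.14^0 = 0.470427
Sum = 0.9983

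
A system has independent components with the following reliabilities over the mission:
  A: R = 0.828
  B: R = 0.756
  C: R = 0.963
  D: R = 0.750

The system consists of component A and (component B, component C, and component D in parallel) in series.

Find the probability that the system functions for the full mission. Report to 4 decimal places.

Parallel (B, C, and D): 1 − (1 − 0.756000)(1 − 0.963000)(1 − 0.750000) = 0.997743
Series (A and [0.997743]): 0.828000 × 0.997743 = 0.8261

0.8261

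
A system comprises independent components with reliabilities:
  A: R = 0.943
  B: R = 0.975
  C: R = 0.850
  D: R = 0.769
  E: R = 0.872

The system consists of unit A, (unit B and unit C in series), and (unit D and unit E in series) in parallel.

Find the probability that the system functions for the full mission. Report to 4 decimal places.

Series (B and C): 0.975000 × 0.850000 = 0.828750
Series (D and E): 0.769000 × 0.872000 = 0.670568
Parallel (A, [0.828750], and [0.670568]): 1 − (1 − 0.943000)(1 − 0.828750)(1 − 0.670568) = 0.9968

0.9968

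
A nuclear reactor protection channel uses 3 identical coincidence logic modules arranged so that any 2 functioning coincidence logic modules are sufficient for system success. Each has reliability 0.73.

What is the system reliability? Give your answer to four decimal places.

R = Σ_{i=2}^{3} C(3,i) p^i (1−p)^{3−i} with p = 0.73
C(3,2)·0.73^2·0.27^1 = 0.431649
C(3,3)·0.73^3·0.27^0 = 0.389017
Sum = 0.8207

0.8207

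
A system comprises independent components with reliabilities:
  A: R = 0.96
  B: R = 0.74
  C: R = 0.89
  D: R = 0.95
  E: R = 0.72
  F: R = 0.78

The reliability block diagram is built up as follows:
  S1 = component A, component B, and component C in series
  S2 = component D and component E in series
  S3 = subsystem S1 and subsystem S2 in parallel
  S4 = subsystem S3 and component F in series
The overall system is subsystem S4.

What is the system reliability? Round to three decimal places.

0.689

Series (A, B, and C): 0.96000 × 0.74000 × 0.89000 = 0.63226
Series (D and E): 0.95000 × 0.72000 = 0.68400
Parallel ([0.63226] and [0.68400]): 1 − (1 − 0.63226)(1 − 0.68400) = 0.88379
Series ([0.88379] and F): 0.88379 × 0.78000 = 0.689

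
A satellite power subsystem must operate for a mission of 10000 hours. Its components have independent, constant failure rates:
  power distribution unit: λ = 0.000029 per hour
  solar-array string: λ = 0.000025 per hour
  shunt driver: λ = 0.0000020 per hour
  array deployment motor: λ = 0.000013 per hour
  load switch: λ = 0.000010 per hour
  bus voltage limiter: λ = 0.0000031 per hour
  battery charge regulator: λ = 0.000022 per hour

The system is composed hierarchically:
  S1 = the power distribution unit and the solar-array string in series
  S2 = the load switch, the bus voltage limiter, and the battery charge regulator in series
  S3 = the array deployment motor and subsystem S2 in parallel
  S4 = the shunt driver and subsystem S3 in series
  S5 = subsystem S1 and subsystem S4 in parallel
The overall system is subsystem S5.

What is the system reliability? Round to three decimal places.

0.977

R(power distribution unit) = exp(−0.000029 × 10000) = 0.74826
R(solar-array string) = exp(−0.000025 × 10000) = 0.77880
R(shunt driver) = exp(−0.0000020 × 10000) = 0.98020
R(array deployment motor) = exp(−0.000013 × 10000) = 0.87810
R(load switch) = exp(−0.000010 × 10000) = 0.90484
R(bus voltage limiter) = exp(−0.0000031 × 10000) = 0.96948
R(battery charge regulator) = exp(−0.000022 × 10000) = 0.80252
Series (power distribution unit and solar-array string): 0.74826 × 0.77880 = 0.58274
Series (load switch, bus voltage limiter, and battery charge regulator): 0.90484 × 0.96948 × 0.80252 = 0.70399
Parallel (array deployment motor and [0.70399]): 1 − (1 − 0.87810)(1 − 0.70399) = 0.96392
Series (shunt driver and [0.96392]): 0.98020 × 0.96392 = 0.94483
Parallel ([0.58274] and [0.94483]): 1 − (1 − 0.58274)(1 − 0.94483) = 0.977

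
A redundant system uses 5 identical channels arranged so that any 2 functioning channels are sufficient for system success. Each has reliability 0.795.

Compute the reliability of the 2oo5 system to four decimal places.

0.9926

R = Σ_{i=2}^{5} C(5,i) p^i (1−p)^{5−i} with p = 0.795
C(5,2)·0.795^2·0.205^3 = 0.054450
C(5,3)·0.795^3·0.205^2 = 0.211159
C(5,4)·0.795^4·0.205^1 = 0.409442
C(5,5)·0.795^5·0.205^0 = 0.317567
Sum = 0.9926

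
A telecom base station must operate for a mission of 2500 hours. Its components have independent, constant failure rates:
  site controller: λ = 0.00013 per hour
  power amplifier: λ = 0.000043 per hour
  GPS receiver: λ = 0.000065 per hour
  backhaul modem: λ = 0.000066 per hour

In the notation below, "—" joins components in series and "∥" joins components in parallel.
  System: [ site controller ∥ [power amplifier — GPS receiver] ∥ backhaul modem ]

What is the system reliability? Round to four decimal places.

0.9900

R(site controller) = exp(−0.00013 × 2500) = 0.722527
R(power amplifier) = exp(−0.000043 × 2500) = 0.898077
R(GPS receiver) = exp(−0.000065 × 2500) = 0.850016
R(backhaul modem) = exp(−0.000066 × 2500) = 0.847894
Series (power amplifier and GPS receiver): 0.898077 × 0.850016 = 0.763380
Parallel (site controller, [0.763380], and backhaul modem): 1 − (1 − 0.722527)(1 − 0.763380)(1 − 0.847894) = 0.9900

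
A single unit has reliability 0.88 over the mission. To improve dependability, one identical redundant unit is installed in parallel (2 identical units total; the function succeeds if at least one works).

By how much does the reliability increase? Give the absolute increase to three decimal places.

0.106

R_before = 0.88
R_after = 1 − (1 − 0.88)^2 = 0.986
ΔR = 0.986 − 0.88 = 0.106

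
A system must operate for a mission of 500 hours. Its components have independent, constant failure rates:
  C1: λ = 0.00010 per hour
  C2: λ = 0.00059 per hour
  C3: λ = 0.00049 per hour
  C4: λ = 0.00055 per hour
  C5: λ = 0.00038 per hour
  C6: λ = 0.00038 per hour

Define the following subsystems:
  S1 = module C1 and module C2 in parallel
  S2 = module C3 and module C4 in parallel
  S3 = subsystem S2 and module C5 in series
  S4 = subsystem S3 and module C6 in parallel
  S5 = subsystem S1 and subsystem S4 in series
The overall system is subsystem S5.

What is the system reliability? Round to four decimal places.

0.9506

R(C1) = exp(−0.00010 × 500) = 0.951229
R(C2) = exp(−0.00059 × 500) = 0.744532
R(C3) = exp(−0.00049 × 500) = 0.782705
R(C4) = exp(−0.00055 × 500) = 0.759572
R(C5) = exp(−0.00038 × 500) = 0.826959
R(C6) = exp(−0.00038 × 500) = 0.826959
Parallel (C1 and C2): 1 − (1 − 0.951229)(1 − 0.744532) = 0.987541
Parallel (C3 and C4): 1 − (1 − 0.782705)(1 − 0.759572) = 0.947756
Series ([0.947756] and C5): 0.947756 × 0.826959 = 0.783755
Parallel ([0.783755] and C6): 1 − (1 − 0.783755)(1 − 0.826959) = 0.962581
Series ([0.987541] and [0.962581]): 0.987541 × 0.962581 = 0.9506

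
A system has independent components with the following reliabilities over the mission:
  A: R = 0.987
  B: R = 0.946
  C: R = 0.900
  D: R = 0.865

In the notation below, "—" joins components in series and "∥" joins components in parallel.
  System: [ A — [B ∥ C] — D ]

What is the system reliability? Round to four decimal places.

Parallel (B and C): 1 − (1 − 0.946000)(1 − 0.900000) = 0.994600
Series (A, [0.994600], and D): 0.987000 × 0.994600 × 0.865000 = 0.8491

0.8491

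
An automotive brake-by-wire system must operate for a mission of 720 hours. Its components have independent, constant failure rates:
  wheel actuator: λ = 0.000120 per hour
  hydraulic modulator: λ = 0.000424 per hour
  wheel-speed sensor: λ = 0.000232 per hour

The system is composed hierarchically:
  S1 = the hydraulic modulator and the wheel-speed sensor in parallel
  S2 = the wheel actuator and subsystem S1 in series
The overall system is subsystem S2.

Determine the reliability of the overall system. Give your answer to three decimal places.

0.880

R(wheel actuator) = exp(−0.000120 × 720) = 0.91723
R(hydraulic modulator) = exp(−0.000424 × 720) = 0.73692
R(wheel-speed sensor) = exp(−0.000232 × 720) = 0.84617
Parallel (hydraulic modulator and wheel-speed sensor): 1 − (1 − 0.73692)(1 − 0.84617) = 0.95953
Series (wheel actuator and [0.95953]): 0.91723 × 0.95953 = 0.880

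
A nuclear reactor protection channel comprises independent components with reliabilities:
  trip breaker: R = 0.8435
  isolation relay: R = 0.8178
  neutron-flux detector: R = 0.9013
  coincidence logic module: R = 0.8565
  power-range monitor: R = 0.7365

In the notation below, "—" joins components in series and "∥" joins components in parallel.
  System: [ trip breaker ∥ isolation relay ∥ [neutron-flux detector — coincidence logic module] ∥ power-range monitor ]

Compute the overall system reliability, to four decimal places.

Series (neutron-flux detector and coincidence logic module): 0.901300 × 0.856500 = 0.771963
Parallel (trip breaker, isolation relay, [0.771963], and power-range monitor): 1 − (1 − 0.843500)(1 − 0.817800)(1 − 0.771963)(1 − 0.736500) = 0.9983

0.9983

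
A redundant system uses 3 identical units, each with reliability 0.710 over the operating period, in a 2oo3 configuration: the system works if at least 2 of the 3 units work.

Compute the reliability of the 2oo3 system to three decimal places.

0.796

R = Σ_{i=2}^{3} C(3,i) p^i (1−p)^{3−i} with p = 0.710
C(3,2)·0.710^2·0.290^1 = 0.43857
C(3,3)·0.710^3·0.290^0 = 0.35791
Sum = 0.796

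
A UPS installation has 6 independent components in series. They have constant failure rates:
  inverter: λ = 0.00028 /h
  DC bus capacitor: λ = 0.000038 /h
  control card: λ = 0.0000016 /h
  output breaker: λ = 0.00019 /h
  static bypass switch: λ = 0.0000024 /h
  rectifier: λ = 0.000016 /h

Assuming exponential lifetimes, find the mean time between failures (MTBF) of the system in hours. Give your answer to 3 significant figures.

Series of exponential components: λ_sys = Σ λ_i
λ_sys = 0.00028 + 0.000038 + 0.0000016 + 0.00019 + 0.0000024 + 0.000016 = 5.2800e-04 /h
MTBF = 1 / λ_sys = 1890 h

1890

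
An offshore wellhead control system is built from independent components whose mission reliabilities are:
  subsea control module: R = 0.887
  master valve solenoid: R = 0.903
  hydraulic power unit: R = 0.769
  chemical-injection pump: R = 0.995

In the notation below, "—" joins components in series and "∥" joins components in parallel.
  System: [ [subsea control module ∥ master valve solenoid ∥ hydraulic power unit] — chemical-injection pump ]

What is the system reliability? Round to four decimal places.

0.9925

Parallel (subsea control module, master valve solenoid, and hydraulic power unit): 1 − (1 − 0.887000)(1 − 0.903000)(1 − 0.769000) = 0.997468
Series ([0.997468] and chemical-injection pump): 0.997468 × 0.995000 = 0.9925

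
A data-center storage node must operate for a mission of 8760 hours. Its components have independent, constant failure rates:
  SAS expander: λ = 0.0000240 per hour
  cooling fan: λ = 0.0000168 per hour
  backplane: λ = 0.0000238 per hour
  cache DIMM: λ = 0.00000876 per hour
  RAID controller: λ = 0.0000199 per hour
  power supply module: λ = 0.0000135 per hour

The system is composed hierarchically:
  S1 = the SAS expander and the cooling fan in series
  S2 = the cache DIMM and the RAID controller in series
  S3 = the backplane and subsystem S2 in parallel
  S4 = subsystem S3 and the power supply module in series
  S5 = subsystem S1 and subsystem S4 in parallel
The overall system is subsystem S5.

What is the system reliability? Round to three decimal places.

R(SAS expander) = exp(−0.0000240 × 8760) = 0.81039
R(cooling fan) = exp(−0.0000168 × 8760) = 0.86315
R(backplane) = exp(−0.0000238 × 8760) = 0.81181
R(cache DIMM) = exp(−0.00000876 × 8760) = 0.92613
R(RAID controller) = exp(−0.0000199 × 8760) = 0.84002
R(power supply module) = exp(−0.0000135 × 8760) = 0.88847
Series (SAS expander and cooling fan): 0.81039 × 0.86315 = 0.69949
Series (cache DIMM and RAID controller): 0.92613 × 0.84002 = 0.77797
Parallel (backplane and [0.77797]): 1 − (1 − 0.81181)(1 − 0.77797) = 0.95822
Series ([0.95822] and power supply module): 0.95822 × 0.88847 = 0.85135
Parallel ([0.69949] and [0.85135]): 1 − (1 − 0.69949)(1 − 0.85135) = 0.955

0.955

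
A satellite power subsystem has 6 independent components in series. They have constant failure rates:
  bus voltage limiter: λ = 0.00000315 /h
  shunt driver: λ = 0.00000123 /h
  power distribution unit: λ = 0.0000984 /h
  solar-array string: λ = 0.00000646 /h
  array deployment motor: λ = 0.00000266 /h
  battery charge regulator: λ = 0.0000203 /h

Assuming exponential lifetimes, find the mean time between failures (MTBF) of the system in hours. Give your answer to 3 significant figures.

Series of exponential components: λ_sys = Σ λ_i
λ_sys = 0.00000315 + 0.00000123 + 0.0000984 + 0.00000646 + 0.00000266 + 0.0000203 = 1.3220e-04 /h
MTBF = 1 / λ_sys = 7560 h

7560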